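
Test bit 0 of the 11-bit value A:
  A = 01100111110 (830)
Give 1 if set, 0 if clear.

Bit 0 is the 1st from the right.
  01100111110
            ^
That bit is 0.

Answer: 0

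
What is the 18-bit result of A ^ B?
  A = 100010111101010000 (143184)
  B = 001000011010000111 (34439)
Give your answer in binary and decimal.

Apply ^ to each column (1 where bits differ):
  100010111101010000
^ 001000011010000111
--------------------
  101010100111010111

Answer: 101010100111010111 (174551)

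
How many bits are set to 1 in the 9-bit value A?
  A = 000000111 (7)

000000111
1-bits at positions (from bit 0 = LSB): 0, 1, 2
Count = 3

Answer: 3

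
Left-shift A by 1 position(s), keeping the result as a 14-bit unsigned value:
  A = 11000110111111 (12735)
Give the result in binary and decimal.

Shift left by 1: drop the top 1 bit(s), append 1 zero(s) on the right.
  11000110111111  ->  discard [1], keep [1000110111111], append 0
= 10001101111110

Answer: 10001101111110 (9086)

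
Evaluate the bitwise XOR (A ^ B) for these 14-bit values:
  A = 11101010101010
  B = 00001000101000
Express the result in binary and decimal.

Apply ^ to each column (1 where bits differ):
  11101010101010
^ 00001000101000
----------------
  11100010000010

Answer: 11100010000010 (14466)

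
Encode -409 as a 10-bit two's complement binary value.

1. Binary of +409:  0110011001
2. Invert bits:     1001100110
3. Add 1:           1001100111

Answer: 1001100111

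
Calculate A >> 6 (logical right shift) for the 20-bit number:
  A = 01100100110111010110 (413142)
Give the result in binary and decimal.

Logical shift right by 6: drop the bottom 6 bit(s), prepend 6 zero(s) on the left.
  01100100110111010110  ->  keep [01100100110111], discard [010110], prepend 000000
= 00000001100100110111

Answer: 00000001100100110111 (6455)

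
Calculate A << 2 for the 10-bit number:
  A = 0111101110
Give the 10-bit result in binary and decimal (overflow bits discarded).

Shift left by 2: drop the top 2 bit(s), append 2 zero(s) on the right.
  0111101110  ->  discard [01], keep [11101110], append 00
= 1110111000

Answer: 1110111000 (952)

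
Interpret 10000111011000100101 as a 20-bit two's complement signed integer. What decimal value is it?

MSB is 1, so the value is negative. Find the magnitude:
1. Invert bits:  01111000100111011010
2. Add 1:        01111000100111011011  = 494043
3. Apply sign:   -494043

Answer: -494043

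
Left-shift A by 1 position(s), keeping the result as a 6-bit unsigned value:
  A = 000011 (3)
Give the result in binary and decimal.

Shift left by 1: drop the top 1 bit(s), append 1 zero(s) on the right.
  000011  ->  discard [0], keep [00011], append 0
= 000110

Answer: 000110 (6)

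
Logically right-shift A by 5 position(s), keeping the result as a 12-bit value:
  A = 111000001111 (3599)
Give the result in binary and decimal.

Logical shift right by 5: drop the bottom 5 bit(s), prepend 5 zero(s) on the left.
  111000001111  ->  keep [1110000], discard [01111], prepend 00000
= 000001110000

Answer: 000001110000 (112)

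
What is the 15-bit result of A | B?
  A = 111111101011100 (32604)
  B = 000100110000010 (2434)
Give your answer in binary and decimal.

Apply | to each column (1 where either bit is 1):
  111111101011100
| 000100110000010
-----------------
  111111111011110

Answer: 111111111011110 (32734)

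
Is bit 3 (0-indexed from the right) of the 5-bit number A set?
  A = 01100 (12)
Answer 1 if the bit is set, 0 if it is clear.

Bit 3 is the 4th from the right.
  01100
   ^
That bit is 1.

Answer: 1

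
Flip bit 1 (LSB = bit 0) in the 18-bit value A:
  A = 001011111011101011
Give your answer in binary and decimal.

Mask = 1 << 1 = 000000000000000010
Bit 1 of A is 1; XOR with the mask flips it to 0.
  001011111011101011
^ 000000000000000010
--------------------
  001011111011101001

Answer: 001011111011101001 (48873)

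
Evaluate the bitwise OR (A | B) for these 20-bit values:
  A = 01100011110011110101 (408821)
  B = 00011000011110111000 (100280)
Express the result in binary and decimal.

Apply | to each column (1 where either bit is 1):
  01100011110011110101
| 00011000011110111000
----------------------
  01111011111111111101

Answer: 01111011111111111101 (507901)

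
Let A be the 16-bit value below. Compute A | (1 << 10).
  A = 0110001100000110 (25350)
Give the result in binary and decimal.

Mask = 1 << 10 = 0000010000000000
Bit 10 of A is 0, so OR-ing with the mask flips it to 1.
  0110001100000110
| 0000010000000000
------------------
  0110011100000110

Answer: 0110011100000110 (26374)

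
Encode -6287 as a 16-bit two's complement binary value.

1. Binary of +6287:  0001100010001111
2. Invert bits:     1110011101110000
3. Add 1:           1110011101110001

Answer: 1110011101110001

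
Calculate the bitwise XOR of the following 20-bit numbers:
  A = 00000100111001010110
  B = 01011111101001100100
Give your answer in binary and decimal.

Apply ^ to each column (1 where bits differ):
  00000100111001010110
^ 01011111101001100100
----------------------
  01011011010000110010

Answer: 01011011010000110010 (373810)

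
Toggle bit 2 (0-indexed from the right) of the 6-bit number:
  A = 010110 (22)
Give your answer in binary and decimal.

Mask = 1 << 2 = 000100
Bit 2 of A is 1; XOR with the mask flips it to 0.
  010110
^ 000100
--------
  010010

Answer: 010010 (18)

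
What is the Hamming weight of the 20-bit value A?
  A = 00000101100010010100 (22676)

00000101100010010100
1-bits at positions (from bit 0 = LSB): 2, 4, 7, 11, 12, 14
Count = 6

Answer: 6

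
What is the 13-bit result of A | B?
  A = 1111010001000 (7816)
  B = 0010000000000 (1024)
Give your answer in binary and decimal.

Apply | to each column (1 where either bit is 1):
  1111010001000
| 0010000000000
---------------
  1111010001000

Answer: 1111010001000 (7816)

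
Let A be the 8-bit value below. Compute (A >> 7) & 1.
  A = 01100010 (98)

Bit 7 is the 8th from the right.
  01100010
  ^
That bit is 0.

Answer: 0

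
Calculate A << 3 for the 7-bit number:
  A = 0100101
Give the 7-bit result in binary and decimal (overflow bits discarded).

Shift left by 3: drop the top 3 bit(s), append 3 zero(s) on the right.
  0100101  ->  discard [010], keep [0101], append 000
= 0101000

Answer: 0101000 (40)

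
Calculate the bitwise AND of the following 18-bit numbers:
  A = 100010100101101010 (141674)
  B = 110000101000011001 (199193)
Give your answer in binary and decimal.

Apply & to each column (1 only where both bits are 1):
  100010100101101010
& 110000101000011001
--------------------
  100000100000001000

Answer: 100000100000001000 (133128)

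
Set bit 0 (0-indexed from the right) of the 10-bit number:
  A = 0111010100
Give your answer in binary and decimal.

Mask = 1 << 0 = 0000000001
Bit 0 of A is 0, so OR-ing with the mask flips it to 1.
  0111010100
| 0000000001
------------
  0111010101

Answer: 0111010101 (469)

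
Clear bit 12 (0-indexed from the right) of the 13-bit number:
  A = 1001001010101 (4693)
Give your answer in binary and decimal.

Mask = ~(1 << 12) = 0111111111111
Bit 12 of A is 1, so AND-ing with the mask clears it to 0.
  1001001010101
& 0111111111111
---------------
  0001001010101

Answer: 0001001010101 (597)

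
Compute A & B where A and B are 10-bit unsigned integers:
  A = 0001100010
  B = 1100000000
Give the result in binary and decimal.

Apply & to each column (1 only where both bits are 1):
  0001100010
& 1100000000
------------
  0000000000

Answer: 0000000000 (0)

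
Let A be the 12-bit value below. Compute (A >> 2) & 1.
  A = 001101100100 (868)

Bit 2 is the 3rd from the right.
  001101100100
           ^
That bit is 1.

Answer: 1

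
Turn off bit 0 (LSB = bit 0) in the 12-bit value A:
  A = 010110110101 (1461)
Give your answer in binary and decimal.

Mask = ~(1 << 0) = 111111111110
Bit 0 of A is 1, so AND-ing with the mask clears it to 0.
  010110110101
& 111111111110
--------------
  010110110100

Answer: 010110110100 (1460)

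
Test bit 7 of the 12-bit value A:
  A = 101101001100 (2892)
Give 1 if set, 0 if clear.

Bit 7 is the 8th from the right.
  101101001100
      ^
That bit is 0.

Answer: 0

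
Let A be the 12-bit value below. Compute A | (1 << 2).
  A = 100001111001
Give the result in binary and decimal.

Mask = 1 << 2 = 000000000100
Bit 2 of A is 0, so OR-ing with the mask flips it to 1.
  100001111001
| 000000000100
--------------
  100001111101

Answer: 100001111101 (2173)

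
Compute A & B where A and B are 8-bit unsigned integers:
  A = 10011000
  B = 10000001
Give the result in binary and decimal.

Apply & to each column (1 only where both bits are 1):
  10011000
& 10000001
----------
  10000000

Answer: 10000000 (128)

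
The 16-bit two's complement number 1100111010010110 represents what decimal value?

MSB is 1, so the value is negative. Find the magnitude:
1. Invert bits:  0011000101101001
2. Add 1:        0011000101101010  = 12650
3. Apply sign:   -12650

Answer: -12650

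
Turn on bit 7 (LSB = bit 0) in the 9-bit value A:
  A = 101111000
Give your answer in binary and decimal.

Mask = 1 << 7 = 010000000
Bit 7 of A is 0, so OR-ing with the mask flips it to 1.
  101111000
| 010000000
-----------
  111111000

Answer: 111111000 (504)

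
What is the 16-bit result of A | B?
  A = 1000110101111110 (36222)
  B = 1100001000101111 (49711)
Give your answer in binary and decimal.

Apply | to each column (1 where either bit is 1):
  1000110101111110
| 1100001000101111
------------------
  1100111101111111

Answer: 1100111101111111 (53119)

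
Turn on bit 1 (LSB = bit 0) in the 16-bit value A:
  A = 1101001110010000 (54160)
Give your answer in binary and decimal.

Mask = 1 << 1 = 0000000000000010
Bit 1 of A is 0, so OR-ing with the mask flips it to 1.
  1101001110010000
| 0000000000000010
------------------
  1101001110010010

Answer: 1101001110010010 (54162)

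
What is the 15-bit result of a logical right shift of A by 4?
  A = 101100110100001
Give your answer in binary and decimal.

Logical shift right by 4: drop the bottom 4 bit(s), prepend 4 zero(s) on the left.
  101100110100001  ->  keep [10110011010], discard [0001], prepend 0000
= 000010110011010

Answer: 000010110011010 (1434)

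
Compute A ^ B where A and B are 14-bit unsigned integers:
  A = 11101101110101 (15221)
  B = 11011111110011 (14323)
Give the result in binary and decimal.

Apply ^ to each column (1 where bits differ):
  11101101110101
^ 11011111110011
----------------
  00110010000110

Answer: 00110010000110 (3206)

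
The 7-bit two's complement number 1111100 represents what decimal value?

MSB is 1, so the value is negative. Find the magnitude:
1. Invert bits:  0000011
2. Add 1:        0000100  = 4
3. Apply sign:   -4

Answer: -4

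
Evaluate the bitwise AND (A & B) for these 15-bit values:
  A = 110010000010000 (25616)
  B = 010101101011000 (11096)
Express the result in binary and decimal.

Apply & to each column (1 only where both bits are 1):
  110010000010000
& 010101101011000
-----------------
  010000000010000

Answer: 010000000010000 (8208)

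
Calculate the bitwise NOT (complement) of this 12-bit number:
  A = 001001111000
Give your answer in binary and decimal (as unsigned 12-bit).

Flip each bit (0->1, 1->0):
  001001111000
  110110000111

Answer: 110110000111 (3463)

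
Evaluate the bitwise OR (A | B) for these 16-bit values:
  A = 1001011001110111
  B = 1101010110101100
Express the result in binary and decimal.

Apply | to each column (1 where either bit is 1):
  1001011001110111
| 1101010110101100
------------------
  1101011111111111

Answer: 1101011111111111 (55295)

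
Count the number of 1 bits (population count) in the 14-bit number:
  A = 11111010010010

11111010010010
1-bits at positions (from bit 0 = LSB): 1, 4, 7, 9, 10, 11, 12, 13
Count = 8

Answer: 8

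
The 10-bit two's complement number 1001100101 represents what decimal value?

MSB is 1, so the value is negative. Find the magnitude:
1. Invert bits:  0110011010
2. Add 1:        0110011011  = 411
3. Apply sign:   -411

Answer: -411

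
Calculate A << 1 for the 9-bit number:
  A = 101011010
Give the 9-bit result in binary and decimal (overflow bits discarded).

Shift left by 1: drop the top 1 bit(s), append 1 zero(s) on the right.
  101011010  ->  discard [1], keep [01011010], append 0
= 010110100

Answer: 010110100 (180)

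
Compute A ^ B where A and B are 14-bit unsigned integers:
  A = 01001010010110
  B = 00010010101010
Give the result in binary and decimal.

Apply ^ to each column (1 where bits differ):
  01001010010110
^ 00010010101010
----------------
  01011000111100

Answer: 01011000111100 (5692)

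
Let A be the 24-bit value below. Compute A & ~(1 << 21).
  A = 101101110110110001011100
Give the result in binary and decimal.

Mask = ~(1 << 21) = 110111111111111111111111
Bit 21 of A is 1, so AND-ing with the mask clears it to 0.
  101101110110110001011100
& 110111111111111111111111
--------------------------
  100101110110110001011100

Answer: 100101110110110001011100 (9923676)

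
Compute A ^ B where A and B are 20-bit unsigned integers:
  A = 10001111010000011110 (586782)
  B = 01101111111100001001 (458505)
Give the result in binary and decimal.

Apply ^ to each column (1 where bits differ):
  10001111010000011110
^ 01101111111100001001
----------------------
  11100000101100010111

Answer: 11100000101100010111 (920343)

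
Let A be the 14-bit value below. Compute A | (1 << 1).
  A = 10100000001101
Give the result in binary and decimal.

Mask = 1 << 1 = 00000000000010
Bit 1 of A is 0, so OR-ing with the mask flips it to 1.
  10100000001101
| 00000000000010
----------------
  10100000001111

Answer: 10100000001111 (10255)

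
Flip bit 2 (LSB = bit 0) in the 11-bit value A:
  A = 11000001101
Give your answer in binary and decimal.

Mask = 1 << 2 = 00000000100
Bit 2 of A is 1; XOR with the mask flips it to 0.
  11000001101
^ 00000000100
-------------
  11000001001

Answer: 11000001001 (1545)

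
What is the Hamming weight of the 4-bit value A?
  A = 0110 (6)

0110
1-bits at positions (from bit 0 = LSB): 1, 2
Count = 2

Answer: 2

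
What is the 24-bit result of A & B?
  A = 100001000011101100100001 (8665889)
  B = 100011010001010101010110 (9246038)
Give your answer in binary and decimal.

Apply & to each column (1 only where both bits are 1):
  100001000011101100100001
& 100011010001010101010110
--------------------------
  100001000001000100000000

Answer: 100001000001000100000000 (8655104)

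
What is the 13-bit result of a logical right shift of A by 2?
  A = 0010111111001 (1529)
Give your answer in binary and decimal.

Logical shift right by 2: drop the bottom 2 bit(s), prepend 2 zero(s) on the left.
  0010111111001  ->  keep [00101111110], discard [01], prepend 00
= 0000101111110

Answer: 0000101111110 (382)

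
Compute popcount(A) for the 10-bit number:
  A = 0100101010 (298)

0100101010
1-bits at positions (from bit 0 = LSB): 1, 3, 5, 8
Count = 4

Answer: 4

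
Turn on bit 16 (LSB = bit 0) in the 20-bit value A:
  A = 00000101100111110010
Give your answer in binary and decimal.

Mask = 1 << 16 = 00010000000000000000
Bit 16 of A is 0, so OR-ing with the mask flips it to 1.
  00000101100111110010
| 00010000000000000000
----------------------
  00010101100111110010

Answer: 00010101100111110010 (88562)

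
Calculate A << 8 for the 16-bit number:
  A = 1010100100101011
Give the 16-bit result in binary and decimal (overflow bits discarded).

Shift left by 8: drop the top 8 bit(s), append 8 zero(s) on the right.
  1010100100101011  ->  discard [10101001], keep [00101011], append 00000000
= 0010101100000000

Answer: 0010101100000000 (11008)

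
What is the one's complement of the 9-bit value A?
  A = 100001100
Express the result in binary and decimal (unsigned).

Flip each bit (0->1, 1->0):
  100001100
  011110011

Answer: 011110011 (243)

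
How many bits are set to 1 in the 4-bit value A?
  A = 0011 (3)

0011
1-bits at positions (from bit 0 = LSB): 0, 1
Count = 2

Answer: 2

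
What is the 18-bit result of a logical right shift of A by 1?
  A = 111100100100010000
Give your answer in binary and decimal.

Logical shift right by 1: drop the bottom 1 bit(s), prepend 1 zero(s) on the left.
  111100100100010000  ->  keep [11110010010001000], discard [0], prepend 0
= 011110010010001000

Answer: 011110010010001000 (124040)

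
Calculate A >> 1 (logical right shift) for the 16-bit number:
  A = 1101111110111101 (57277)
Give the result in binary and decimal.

Logical shift right by 1: drop the bottom 1 bit(s), prepend 1 zero(s) on the left.
  1101111110111101  ->  keep [110111111011110], discard [1], prepend 0
= 0110111111011110

Answer: 0110111111011110 (28638)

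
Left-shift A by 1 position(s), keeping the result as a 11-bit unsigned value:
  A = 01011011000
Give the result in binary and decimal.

Shift left by 1: drop the top 1 bit(s), append 1 zero(s) on the right.
  01011011000  ->  discard [0], keep [1011011000], append 0
= 10110110000

Answer: 10110110000 (1456)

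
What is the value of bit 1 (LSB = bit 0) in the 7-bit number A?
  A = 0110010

Bit 1 is the 2nd from the right.
  0110010
       ^
That bit is 1.

Answer: 1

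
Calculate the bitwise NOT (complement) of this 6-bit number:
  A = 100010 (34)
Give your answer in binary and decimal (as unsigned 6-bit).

Flip each bit (0->1, 1->0):
  100010
  011101

Answer: 011101 (29)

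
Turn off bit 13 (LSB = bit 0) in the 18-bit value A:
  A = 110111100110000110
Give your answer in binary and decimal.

Mask = ~(1 << 13) = 111101111111111111
Bit 13 of A is 1, so AND-ing with the mask clears it to 0.
  110111100110000110
& 111101111111111111
--------------------
  110101100110000110

Answer: 110101100110000110 (219526)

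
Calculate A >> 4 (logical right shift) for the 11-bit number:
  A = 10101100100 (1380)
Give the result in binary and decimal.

Logical shift right by 4: drop the bottom 4 bit(s), prepend 4 zero(s) on the left.
  10101100100  ->  keep [1010110], discard [0100], prepend 0000
= 00001010110

Answer: 00001010110 (86)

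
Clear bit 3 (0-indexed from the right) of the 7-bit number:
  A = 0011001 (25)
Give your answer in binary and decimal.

Mask = ~(1 << 3) = 1110111
Bit 3 of A is 1, so AND-ing with the mask clears it to 0.
  0011001
& 1110111
---------
  0010001

Answer: 0010001 (17)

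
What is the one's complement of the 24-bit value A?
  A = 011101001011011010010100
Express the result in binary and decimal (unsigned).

Flip each bit (0->1, 1->0):
  011101001011011010010100
  100010110100100101101011

Answer: 100010110100100101101011 (9128299)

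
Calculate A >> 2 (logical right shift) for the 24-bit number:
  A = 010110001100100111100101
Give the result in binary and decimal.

Logical shift right by 2: drop the bottom 2 bit(s), prepend 2 zero(s) on the left.
  010110001100100111100101  ->  keep [0101100011001001111001], discard [01], prepend 00
= 000101100011001001111001

Answer: 000101100011001001111001 (1454713)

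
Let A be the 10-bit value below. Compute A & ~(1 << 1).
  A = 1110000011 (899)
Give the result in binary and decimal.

Mask = ~(1 << 1) = 1111111101
Bit 1 of A is 1, so AND-ing with the mask clears it to 0.
  1110000011
& 1111111101
------------
  1110000001

Answer: 1110000001 (897)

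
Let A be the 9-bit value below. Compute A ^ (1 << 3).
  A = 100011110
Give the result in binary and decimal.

Mask = 1 << 3 = 000001000
Bit 3 of A is 1; XOR with the mask flips it to 0.
  100011110
^ 000001000
-----------
  100010110

Answer: 100010110 (278)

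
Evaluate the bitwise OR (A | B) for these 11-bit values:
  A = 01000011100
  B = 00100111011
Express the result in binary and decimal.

Apply | to each column (1 where either bit is 1):
  01000011100
| 00100111011
-------------
  01100111111

Answer: 01100111111 (831)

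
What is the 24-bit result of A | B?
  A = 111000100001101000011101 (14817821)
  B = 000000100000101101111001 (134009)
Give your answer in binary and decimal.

Apply | to each column (1 where either bit is 1):
  111000100001101000011101
| 000000100000101101111001
--------------------------
  111000100001101101111101

Answer: 111000100001101101111101 (14818173)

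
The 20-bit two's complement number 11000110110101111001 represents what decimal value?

MSB is 1, so the value is negative. Find the magnitude:
1. Invert bits:  00111001001010000110
2. Add 1:        00111001001010000111  = 234119
3. Apply sign:   -234119

Answer: -234119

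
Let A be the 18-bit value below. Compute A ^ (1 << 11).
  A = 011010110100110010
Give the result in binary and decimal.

Mask = 1 << 11 = 000000100000000000
Bit 11 of A is 1; XOR with the mask flips it to 0.
  011010110100110010
^ 000000100000000000
--------------------
  011010010100110010

Answer: 011010010100110010 (107826)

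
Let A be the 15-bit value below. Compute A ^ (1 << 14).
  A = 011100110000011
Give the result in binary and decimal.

Mask = 1 << 14 = 100000000000000
Bit 14 of A is 0; XOR with the mask flips it to 1.
  011100110000011
^ 100000000000000
-----------------
  111100110000011

Answer: 111100110000011 (31107)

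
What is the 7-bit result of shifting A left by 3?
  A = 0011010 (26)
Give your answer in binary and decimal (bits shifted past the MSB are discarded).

Shift left by 3: drop the top 3 bit(s), append 3 zero(s) on the right.
  0011010  ->  discard [001], keep [1010], append 000
= 1010000

Answer: 1010000 (80)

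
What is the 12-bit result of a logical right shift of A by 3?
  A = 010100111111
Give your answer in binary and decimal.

Logical shift right by 3: drop the bottom 3 bit(s), prepend 3 zero(s) on the left.
  010100111111  ->  keep [010100111], discard [111], prepend 000
= 000010100111

Answer: 000010100111 (167)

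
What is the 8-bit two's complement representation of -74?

1. Binary of +74:  01001010
2. Invert bits:     10110101
3. Add 1:           10110110

Answer: 10110110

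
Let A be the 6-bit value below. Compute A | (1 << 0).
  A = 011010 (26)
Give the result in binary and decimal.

Mask = 1 << 0 = 000001
Bit 0 of A is 0, so OR-ing with the mask flips it to 1.
  011010
| 000001
--------
  011011

Answer: 011011 (27)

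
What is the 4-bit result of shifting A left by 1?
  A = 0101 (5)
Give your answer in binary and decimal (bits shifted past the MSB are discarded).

Shift left by 1: drop the top 1 bit(s), append 1 zero(s) on the right.
  0101  ->  discard [0], keep [101], append 0
= 1010

Answer: 1010 (10)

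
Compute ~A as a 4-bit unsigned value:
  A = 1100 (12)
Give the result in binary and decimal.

Flip each bit (0->1, 1->0):
  1100
  0011

Answer: 0011 (3)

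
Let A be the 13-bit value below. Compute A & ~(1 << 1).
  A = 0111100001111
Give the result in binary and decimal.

Mask = ~(1 << 1) = 1111111111101
Bit 1 of A is 1, so AND-ing with the mask clears it to 0.
  0111100001111
& 1111111111101
---------------
  0111100001101

Answer: 0111100001101 (3853)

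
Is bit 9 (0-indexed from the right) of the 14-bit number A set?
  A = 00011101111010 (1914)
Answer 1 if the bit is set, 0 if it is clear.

Bit 9 is the 10th from the right.
  00011101111010
      ^
That bit is 1.

Answer: 1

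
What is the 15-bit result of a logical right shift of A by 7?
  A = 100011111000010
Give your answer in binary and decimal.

Logical shift right by 7: drop the bottom 7 bit(s), prepend 7 zero(s) on the left.
  100011111000010  ->  keep [10001111], discard [1000010], prepend 0000000
= 000000010001111

Answer: 000000010001111 (143)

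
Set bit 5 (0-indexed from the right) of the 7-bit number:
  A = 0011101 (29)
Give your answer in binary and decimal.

Mask = 1 << 5 = 0100000
Bit 5 of A is 0, so OR-ing with the mask flips it to 1.
  0011101
| 0100000
---------
  0111101

Answer: 0111101 (61)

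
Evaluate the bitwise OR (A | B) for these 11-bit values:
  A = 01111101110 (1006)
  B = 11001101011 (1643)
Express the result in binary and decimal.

Apply | to each column (1 where either bit is 1):
  01111101110
| 11001101011
-------------
  11111101111

Answer: 11111101111 (2031)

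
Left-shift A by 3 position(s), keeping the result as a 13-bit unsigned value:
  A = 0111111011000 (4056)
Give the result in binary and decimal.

Shift left by 3: drop the top 3 bit(s), append 3 zero(s) on the right.
  0111111011000  ->  discard [011], keep [1111011000], append 000
= 1111011000000

Answer: 1111011000000 (7872)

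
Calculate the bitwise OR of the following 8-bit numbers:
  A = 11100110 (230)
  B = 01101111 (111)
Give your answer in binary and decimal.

Apply | to each column (1 where either bit is 1):
  11100110
| 01101111
----------
  11101111

Answer: 11101111 (239)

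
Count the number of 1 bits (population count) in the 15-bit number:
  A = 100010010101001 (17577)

100010010101001
1-bits at positions (from bit 0 = LSB): 0, 3, 5, 7, 10, 14
Count = 6

Answer: 6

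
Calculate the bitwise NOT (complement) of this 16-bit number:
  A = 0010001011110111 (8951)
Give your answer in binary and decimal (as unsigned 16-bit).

Flip each bit (0->1, 1->0):
  0010001011110111
  1101110100001000

Answer: 1101110100001000 (56584)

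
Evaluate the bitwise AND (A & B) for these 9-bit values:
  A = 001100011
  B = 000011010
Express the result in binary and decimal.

Apply & to each column (1 only where both bits are 1):
  001100011
& 000011010
-----------
  000000010

Answer: 000000010 (2)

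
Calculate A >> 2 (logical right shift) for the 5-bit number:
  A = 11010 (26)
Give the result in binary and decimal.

Logical shift right by 2: drop the bottom 2 bit(s), prepend 2 zero(s) on the left.
  11010  ->  keep [110], discard [10], prepend 00
= 00110

Answer: 00110 (6)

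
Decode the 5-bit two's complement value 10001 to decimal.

MSB is 1, so the value is negative. Find the magnitude:
1. Invert bits:  01110
2. Add 1:        01111  = 15
3. Apply sign:   -15

Answer: -15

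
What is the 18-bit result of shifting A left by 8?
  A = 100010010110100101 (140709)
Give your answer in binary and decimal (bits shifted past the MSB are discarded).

Shift left by 8: drop the top 8 bit(s), append 8 zero(s) on the right.
  100010010110100101  ->  discard [10001001], keep [0110100101], append 00000000
= 011010010100000000

Answer: 011010010100000000 (107776)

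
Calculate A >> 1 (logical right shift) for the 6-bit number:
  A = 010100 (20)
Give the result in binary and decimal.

Logical shift right by 1: drop the bottom 1 bit(s), prepend 1 zero(s) on the left.
  010100  ->  keep [01010], discard [0], prepend 0
= 001010

Answer: 001010 (10)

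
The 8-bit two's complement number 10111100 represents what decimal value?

MSB is 1, so the value is negative. Find the magnitude:
1. Invert bits:  01000011
2. Add 1:        01000100  = 68
3. Apply sign:   -68

Answer: -68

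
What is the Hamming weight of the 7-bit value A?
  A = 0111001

0111001
1-bits at positions (from bit 0 = LSB): 0, 3, 4, 5
Count = 4

Answer: 4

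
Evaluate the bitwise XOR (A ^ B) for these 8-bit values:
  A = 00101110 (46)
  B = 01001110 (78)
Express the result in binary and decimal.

Apply ^ to each column (1 where bits differ):
  00101110
^ 01001110
----------
  01100000

Answer: 01100000 (96)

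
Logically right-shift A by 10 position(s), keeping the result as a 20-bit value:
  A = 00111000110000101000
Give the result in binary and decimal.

Logical shift right by 10: drop the bottom 10 bit(s), prepend 10 zero(s) on the left.
  00111000110000101000  ->  keep [0011100011], discard [0000101000], prepend 0000000000
= 00000000000011100011

Answer: 00000000000011100011 (227)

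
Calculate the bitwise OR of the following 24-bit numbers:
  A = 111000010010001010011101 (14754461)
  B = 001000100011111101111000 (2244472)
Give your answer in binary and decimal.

Apply | to each column (1 where either bit is 1):
  111000010010001010011101
| 001000100011111101111000
--------------------------
  111000110011111111111101

Answer: 111000110011111111111101 (14893053)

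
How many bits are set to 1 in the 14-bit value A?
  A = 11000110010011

11000110010011
1-bits at positions (from bit 0 = LSB): 0, 1, 4, 7, 8, 12, 13
Count = 7

Answer: 7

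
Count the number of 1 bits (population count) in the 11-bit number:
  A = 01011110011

01011110011
1-bits at positions (from bit 0 = LSB): 0, 1, 4, 5, 6, 7, 9
Count = 7

Answer: 7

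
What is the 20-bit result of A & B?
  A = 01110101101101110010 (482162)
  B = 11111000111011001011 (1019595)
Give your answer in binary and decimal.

Apply & to each column (1 only where both bits are 1):
  01110101101101110010
& 11111000111011001011
----------------------
  01110000101001000010

Answer: 01110000101001000010 (461378)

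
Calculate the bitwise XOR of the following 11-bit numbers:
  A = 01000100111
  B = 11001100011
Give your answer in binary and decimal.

Apply ^ to each column (1 where bits differ):
  01000100111
^ 11001100011
-------------
  10001000100

Answer: 10001000100 (1092)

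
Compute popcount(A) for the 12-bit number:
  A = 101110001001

101110001001
1-bits at positions (from bit 0 = LSB): 0, 3, 7, 8, 9, 11
Count = 6

Answer: 6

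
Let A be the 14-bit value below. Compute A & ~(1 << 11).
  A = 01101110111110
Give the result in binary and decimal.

Mask = ~(1 << 11) = 11011111111111
Bit 11 of A is 1, so AND-ing with the mask clears it to 0.
  01101110111110
& 11011111111111
----------------
  01001110111110

Answer: 01001110111110 (5054)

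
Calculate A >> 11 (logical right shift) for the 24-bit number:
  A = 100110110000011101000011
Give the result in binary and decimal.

Logical shift right by 11: drop the bottom 11 bit(s), prepend 11 zero(s) on the left.
  100110110000011101000011  ->  keep [1001101100000], discard [11101000011], prepend 00000000000
= 000000000001001101100000

Answer: 000000000001001101100000 (4960)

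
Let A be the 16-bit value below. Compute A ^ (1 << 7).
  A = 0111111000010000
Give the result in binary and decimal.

Mask = 1 << 7 = 0000000010000000
Bit 7 of A is 0; XOR with the mask flips it to 1.
  0111111000010000
^ 0000000010000000
------------------
  0111111010010000

Answer: 0111111010010000 (32400)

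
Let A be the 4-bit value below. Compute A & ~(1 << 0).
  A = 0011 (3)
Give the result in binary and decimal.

Mask = ~(1 << 0) = 1110
Bit 0 of A is 1, so AND-ing with the mask clears it to 0.
  0011
& 1110
------
  0010

Answer: 0010 (2)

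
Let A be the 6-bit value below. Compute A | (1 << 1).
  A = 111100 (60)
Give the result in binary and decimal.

Mask = 1 << 1 = 000010
Bit 1 of A is 0, so OR-ing with the mask flips it to 1.
  111100
| 000010
--------
  111110

Answer: 111110 (62)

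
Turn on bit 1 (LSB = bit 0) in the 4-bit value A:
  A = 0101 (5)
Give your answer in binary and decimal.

Mask = 1 << 1 = 0010
Bit 1 of A is 0, so OR-ing with the mask flips it to 1.
  0101
| 0010
------
  0111

Answer: 0111 (7)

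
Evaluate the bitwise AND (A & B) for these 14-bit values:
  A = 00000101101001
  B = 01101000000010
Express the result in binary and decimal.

Apply & to each column (1 only where both bits are 1):
  00000101101001
& 01101000000010
----------------
  00000000000000

Answer: 00000000000000 (0)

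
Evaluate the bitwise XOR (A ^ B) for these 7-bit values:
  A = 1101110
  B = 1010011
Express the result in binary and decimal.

Apply ^ to each column (1 where bits differ):
  1101110
^ 1010011
---------
  0111101

Answer: 0111101 (61)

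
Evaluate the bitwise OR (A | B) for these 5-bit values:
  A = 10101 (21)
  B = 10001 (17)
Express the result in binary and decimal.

Apply | to each column (1 where either bit is 1):
  10101
| 10001
-------
  10101

Answer: 10101 (21)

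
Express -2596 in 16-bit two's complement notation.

1. Binary of +2596:  0000101000100100
2. Invert bits:     1111010111011011
3. Add 1:           1111010111011100

Answer: 1111010111011100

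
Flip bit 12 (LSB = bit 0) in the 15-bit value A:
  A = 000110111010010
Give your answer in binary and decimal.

Mask = 1 << 12 = 001000000000000
Bit 12 of A is 0; XOR with the mask flips it to 1.
  000110111010010
^ 001000000000000
-----------------
  001110111010010

Answer: 001110111010010 (7634)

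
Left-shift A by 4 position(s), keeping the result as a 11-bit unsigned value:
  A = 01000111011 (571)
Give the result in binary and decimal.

Shift left by 4: drop the top 4 bit(s), append 4 zero(s) on the right.
  01000111011  ->  discard [0100], keep [0111011], append 0000
= 01110110000

Answer: 01110110000 (944)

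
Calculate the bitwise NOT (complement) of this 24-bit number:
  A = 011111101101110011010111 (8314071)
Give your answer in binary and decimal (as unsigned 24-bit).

Flip each bit (0->1, 1->0):
  011111101101110011010111
  100000010010001100101000

Answer: 100000010010001100101000 (8463144)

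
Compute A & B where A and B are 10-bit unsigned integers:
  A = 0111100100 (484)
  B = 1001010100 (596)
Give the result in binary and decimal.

Apply & to each column (1 only where both bits are 1):
  0111100100
& 1001010100
------------
  0001000100

Answer: 0001000100 (68)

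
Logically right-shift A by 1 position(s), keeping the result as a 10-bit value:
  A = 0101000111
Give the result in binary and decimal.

Logical shift right by 1: drop the bottom 1 bit(s), prepend 1 zero(s) on the left.
  0101000111  ->  keep [010100011], discard [1], prepend 0
= 0010100011

Answer: 0010100011 (163)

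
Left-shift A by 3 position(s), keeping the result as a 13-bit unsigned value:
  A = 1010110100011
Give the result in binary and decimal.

Shift left by 3: drop the top 3 bit(s), append 3 zero(s) on the right.
  1010110100011  ->  discard [101], keep [0110100011], append 000
= 0110100011000

Answer: 0110100011000 (3352)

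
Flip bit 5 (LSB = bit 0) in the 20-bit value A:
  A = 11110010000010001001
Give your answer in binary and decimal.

Mask = 1 << 5 = 00000000000000100000
Bit 5 of A is 0; XOR with the mask flips it to 1.
  11110010000010001001
^ 00000000000000100000
----------------------
  11110010000010101001

Answer: 11110010000010101001 (991401)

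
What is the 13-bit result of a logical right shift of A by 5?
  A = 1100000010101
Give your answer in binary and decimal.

Logical shift right by 5: drop the bottom 5 bit(s), prepend 5 zero(s) on the left.
  1100000010101  ->  keep [11000000], discard [10101], prepend 00000
= 0000011000000

Answer: 0000011000000 (192)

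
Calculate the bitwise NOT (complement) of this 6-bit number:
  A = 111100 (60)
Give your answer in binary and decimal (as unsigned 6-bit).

Flip each bit (0->1, 1->0):
  111100
  000011

Answer: 000011 (3)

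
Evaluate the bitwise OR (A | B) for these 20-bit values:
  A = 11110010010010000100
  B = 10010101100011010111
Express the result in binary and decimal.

Apply | to each column (1 where either bit is 1):
  11110010010010000100
| 10010101100011010111
----------------------
  11110111110011010111

Answer: 11110111110011010111 (1014999)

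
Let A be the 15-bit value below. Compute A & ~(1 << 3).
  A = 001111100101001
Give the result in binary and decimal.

Mask = ~(1 << 3) = 111111111110111
Bit 3 of A is 1, so AND-ing with the mask clears it to 0.
  001111100101001
& 111111111110111
-----------------
  001111100100001

Answer: 001111100100001 (7969)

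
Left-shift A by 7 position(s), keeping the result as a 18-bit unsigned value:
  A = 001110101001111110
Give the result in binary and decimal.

Shift left by 7: drop the top 7 bit(s), append 7 zero(s) on the right.
  001110101001111110  ->  discard [0011101], keep [01001111110], append 0000000
= 010011111100000000

Answer: 010011111100000000 (81664)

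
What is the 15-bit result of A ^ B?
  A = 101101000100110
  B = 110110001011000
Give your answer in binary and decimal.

Apply ^ to each column (1 where bits differ):
  101101000100110
^ 110110001011000
-----------------
  011011001111110

Answer: 011011001111110 (13950)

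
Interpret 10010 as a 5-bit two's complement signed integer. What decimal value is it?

MSB is 1, so the value is negative. Find the magnitude:
1. Invert bits:  01101
2. Add 1:        01110  = 14
3. Apply sign:   -14

Answer: -14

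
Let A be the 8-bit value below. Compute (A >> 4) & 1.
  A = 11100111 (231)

Bit 4 is the 5th from the right.
  11100111
     ^
That bit is 0.

Answer: 0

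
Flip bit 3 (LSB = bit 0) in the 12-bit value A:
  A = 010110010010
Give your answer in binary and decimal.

Mask = 1 << 3 = 000000001000
Bit 3 of A is 0; XOR with the mask flips it to 1.
  010110010010
^ 000000001000
--------------
  010110011010

Answer: 010110011010 (1434)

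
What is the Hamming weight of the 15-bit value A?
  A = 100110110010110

100110110010110
1-bits at positions (from bit 0 = LSB): 1, 2, 4, 7, 8, 10, 11, 14
Count = 8

Answer: 8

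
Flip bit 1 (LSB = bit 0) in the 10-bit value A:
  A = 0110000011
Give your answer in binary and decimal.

Mask = 1 << 1 = 0000000010
Bit 1 of A is 1; XOR with the mask flips it to 0.
  0110000011
^ 0000000010
------------
  0110000001

Answer: 0110000001 (385)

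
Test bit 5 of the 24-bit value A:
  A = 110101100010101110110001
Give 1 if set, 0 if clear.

Bit 5 is the 6th from the right.
  110101100010101110110001
                    ^
That bit is 1.

Answer: 1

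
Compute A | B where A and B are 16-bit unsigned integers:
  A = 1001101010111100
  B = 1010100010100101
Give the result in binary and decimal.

Apply | to each column (1 where either bit is 1):
  1001101010111100
| 1010100010100101
------------------
  1011101010111101

Answer: 1011101010111101 (47805)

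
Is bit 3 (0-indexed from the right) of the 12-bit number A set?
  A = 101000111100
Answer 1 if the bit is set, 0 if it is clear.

Bit 3 is the 4th from the right.
  101000111100
          ^
That bit is 1.

Answer: 1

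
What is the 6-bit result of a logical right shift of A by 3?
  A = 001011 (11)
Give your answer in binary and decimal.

Logical shift right by 3: drop the bottom 3 bit(s), prepend 3 zero(s) on the left.
  001011  ->  keep [001], discard [011], prepend 000
= 000001

Answer: 000001 (1)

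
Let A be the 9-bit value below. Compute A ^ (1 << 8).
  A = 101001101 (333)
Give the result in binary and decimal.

Mask = 1 << 8 = 100000000
Bit 8 of A is 1; XOR with the mask flips it to 0.
  101001101
^ 100000000
-----------
  001001101

Answer: 001001101 (77)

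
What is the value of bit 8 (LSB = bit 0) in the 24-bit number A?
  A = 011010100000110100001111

Bit 8 is the 9th from the right.
  011010100000110100001111
                 ^
That bit is 1.

Answer: 1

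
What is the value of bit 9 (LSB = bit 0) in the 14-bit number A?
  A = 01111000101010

Bit 9 is the 10th from the right.
  01111000101010
      ^
That bit is 1.

Answer: 1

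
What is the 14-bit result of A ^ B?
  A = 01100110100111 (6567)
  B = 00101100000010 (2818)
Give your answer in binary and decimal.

Apply ^ to each column (1 where bits differ):
  01100110100111
^ 00101100000010
----------------
  01001010100101

Answer: 01001010100101 (4773)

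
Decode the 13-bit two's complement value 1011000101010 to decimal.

MSB is 1, so the value is negative. Find the magnitude:
1. Invert bits:  0100111010101
2. Add 1:        0100111010110  = 2518
3. Apply sign:   -2518

Answer: -2518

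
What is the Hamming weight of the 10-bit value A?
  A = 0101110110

0101110110
1-bits at positions (from bit 0 = LSB): 1, 2, 4, 5, 6, 8
Count = 6

Answer: 6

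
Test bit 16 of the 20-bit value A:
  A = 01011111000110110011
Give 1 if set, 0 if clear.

Bit 16 is the 17th from the right.
  01011111000110110011
     ^
That bit is 1.

Answer: 1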